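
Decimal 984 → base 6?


Divide by 6 repeatedly:
984 ÷ 6 = 164 remainder 0
164 ÷ 6 = 27 remainder 2
27 ÷ 6 = 4 remainder 3
4 ÷ 6 = 0 remainder 4
Reading remainders bottom-up:
= 4320


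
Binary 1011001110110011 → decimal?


Positional values:
Bit 0: 1 × 2^0 = 1
Bit 1: 1 × 2^1 = 2
Bit 4: 1 × 2^4 = 16
Bit 5: 1 × 2^5 = 32
Bit 7: 1 × 2^7 = 128
Bit 8: 1 × 2^8 = 256
Bit 9: 1 × 2^9 = 512
Bit 12: 1 × 2^12 = 4096
Bit 13: 1 × 2^13 = 8192
Bit 15: 1 × 2^15 = 32768
Sum = 1 + 2 + 16 + 32 + 128 + 256 + 512 + 4096 + 8192 + 32768
= 46003


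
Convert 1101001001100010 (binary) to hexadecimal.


Group into 4-bit nibbles: 1101001001100010
  1101 = D
  0010 = 2
  0110 = 6
  0010 = 2
= 0xD262


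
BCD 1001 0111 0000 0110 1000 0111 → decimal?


Each 4-bit group → digit:
  1001 → 9
  0111 → 7
  0000 → 0
  0110 → 6
  1000 → 8
  0111 → 7
= 970687


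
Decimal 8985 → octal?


Divide by 8 repeatedly:
8985 ÷ 8 = 1123 remainder 1
1123 ÷ 8 = 140 remainder 3
140 ÷ 8 = 17 remainder 4
17 ÷ 8 = 2 remainder 1
2 ÷ 8 = 0 remainder 2
Reading remainders bottom-up:
= 0o21431


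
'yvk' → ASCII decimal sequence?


String: 'yvk'  (3 characters)
Per-character ASCII lookup:
  'y': lowercase starts at 97: 'y' = 97 + 24 = 121
  'v': lowercase starts at 97: 'v' = 97 + 21 = 118
  'k': lowercase starts at 97: 'k' = 97 + 10 = 107
= 121 118 107


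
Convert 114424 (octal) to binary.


Each octal digit → 3 binary bits:
  1 = 001
  1 = 001
  4 = 100
  4 = 100
  2 = 010
  4 = 100
Concatenate: 001 001 100 100 010 100
= 001001100100010100


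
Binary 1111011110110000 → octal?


Group into 3-bit groups: 001111011110110000
  001 = 1
  111 = 7
  011 = 3
  110 = 6
  110 = 6
  000 = 0
= 0o173660


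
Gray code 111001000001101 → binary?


Gray code: 111001000001101
MSB stays the same: 1
Each subsequent bit = prev_binary XOR current_gray:
  B[1] = 1 XOR 1 = 0
  B[2] = 0 XOR 1 = 1
  B[3] = 1 XOR 0 = 1
  B[4] = 1 XOR 0 = 1
  B[5] = 1 XOR 1 = 0
  B[6] = 0 XOR 0 = 0
  B[7] = 0 XOR 0 = 0
  B[8] = 0 XOR 0 = 0
  B[9] = 0 XOR 0 = 0
  B[10] = 0 XOR 0 = 0
  B[11] = 0 XOR 1 = 1
  B[12] = 1 XOR 1 = 0
  B[13] = 0 XOR 0 = 0
  B[14] = 0 XOR 1 = 1
= 101110000001001 (23561 decimal)


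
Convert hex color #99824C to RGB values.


Hex: #99824C
R = 99₁₆ = 153
G = 82₁₆ = 130
B = 4C₁₆ = 76
= RGB(153, 130, 76)


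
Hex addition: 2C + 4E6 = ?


Align and add column by column (LSB to MSB, each column mod 16 with carry):
  002C
+ 04E6
  ----
  col 0: C(12) + 6(6) + 0 (carry in) = 18 → 2(2), carry out 1
  col 1: 2(2) + E(14) + 1 (carry in) = 17 → 1(1), carry out 1
  col 2: 0(0) + 4(4) + 1 (carry in) = 5 → 5(5), carry out 0
  col 3: 0(0) + 0(0) + 0 (carry in) = 0 → 0(0), carry out 0
Reading digits MSB→LSB: 0512
Strip leading zeros: 512
= 0x512


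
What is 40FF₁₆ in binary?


Each hex digit → 4 binary bits:
  4 = 0100
  0 = 0000
  F = 1111
  F = 1111
Concatenate: 0100 0000 1111 1111
= 0100000011111111


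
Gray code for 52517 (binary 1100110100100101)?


Binary: 1100110100100101
Gray code: G = B XOR (B >> 1)
B >> 1 = 0110011010010010
1100110100100101 XOR 0110011010010010:
  1 XOR 0 = 1
  1 XOR 1 = 0
  0 XOR 1 = 1
  0 XOR 0 = 0
  1 XOR 0 = 1
  1 XOR 1 = 0
  0 XOR 1 = 1
  1 XOR 0 = 1
  0 XOR 1 = 1
  0 XOR 0 = 0
  1 XOR 0 = 1
  0 XOR 1 = 1
  0 XOR 0 = 0
  1 XOR 0 = 1
  0 XOR 1 = 1
  1 XOR 0 = 1
= 1010101110110111


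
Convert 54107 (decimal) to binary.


Divide by 2 repeatedly:
54107 ÷ 2 = 27053 remainder 1
27053 ÷ 2 = 13526 remainder 1
13526 ÷ 2 = 6763 remainder 0
6763 ÷ 2 = 3381 remainder 1
3381 ÷ 2 = 1690 remainder 1
1690 ÷ 2 = 845 remainder 0
845 ÷ 2 = 422 remainder 1
422 ÷ 2 = 211 remainder 0
211 ÷ 2 = 105 remainder 1
105 ÷ 2 = 52 remainder 1
52 ÷ 2 = 26 remainder 0
26 ÷ 2 = 13 remainder 0
13 ÷ 2 = 6 remainder 1
6 ÷ 2 = 3 remainder 0
3 ÷ 2 = 1 remainder 1
1 ÷ 2 = 0 remainder 1
Reading remainders bottom-up:
= 1101001101011011


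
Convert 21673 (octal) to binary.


Each octal digit → 3 binary bits:
  2 = 010
  1 = 001
  6 = 110
  7 = 111
  3 = 011
Concatenate: 010 001 110 111 011
= 010001110111011


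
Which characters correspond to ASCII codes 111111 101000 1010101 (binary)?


Codes (binary): 111111 101000 1010101
Per-code ASCII lookup:
  111111 = 63  (special character) → '?'
  101000 = 40  (special character) → '('
  1010101 = 85  (range 65-90: uppercase, 85 - 65 = 20) → 'U'
= '?(U'


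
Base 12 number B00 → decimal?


Positional values (base 12):
  0 × 12^0 = 0 × 1 = 0
  0 × 12^1 = 0 × 12 = 0
  B × 12^2 = 11 × 144 = 1584
Sum = 0 + 0 + 1584
= 1584


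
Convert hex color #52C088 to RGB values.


Hex: #52C088
R = 52₁₆ = 82
G = C0₁₆ = 192
B = 88₁₆ = 136
= RGB(82, 192, 136)


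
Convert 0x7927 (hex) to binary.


Each hex digit → 4 binary bits:
  7 = 0111
  9 = 1001
  2 = 0010
  7 = 0111
Concatenate: 0111 1001 0010 0111
= 0111100100100111


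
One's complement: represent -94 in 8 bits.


Original: 01011110
Invert all bits:
  bit 0: 0 → 1
  bit 1: 1 → 0
  bit 2: 0 → 1
  bit 3: 1 → 0
  bit 4: 1 → 0
  bit 5: 1 → 0
  bit 6: 1 → 0
  bit 7: 0 → 1
= 10100001


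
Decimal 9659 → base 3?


Divide by 3 repeatedly:
9659 ÷ 3 = 3219 remainder 2
3219 ÷ 3 = 1073 remainder 0
1073 ÷ 3 = 357 remainder 2
357 ÷ 3 = 119 remainder 0
119 ÷ 3 = 39 remainder 2
39 ÷ 3 = 13 remainder 0
13 ÷ 3 = 4 remainder 1
4 ÷ 3 = 1 remainder 1
1 ÷ 3 = 0 remainder 1
Reading remainders bottom-up:
= 111020202


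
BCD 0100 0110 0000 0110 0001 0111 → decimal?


Each 4-bit group → digit:
  0100 → 4
  0110 → 6
  0000 → 0
  0110 → 6
  0001 → 1
  0111 → 7
= 460617


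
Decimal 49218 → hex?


Divide by 16 repeatedly:
49218 ÷ 16 = 3076 remainder 2 (2)
3076 ÷ 16 = 192 remainder 4 (4)
192 ÷ 16 = 12 remainder 0 (0)
12 ÷ 16 = 0 remainder 12 (C)
Reading remainders bottom-up:
= 0xC042


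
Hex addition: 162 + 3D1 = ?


Align and add column by column (LSB to MSB, each column mod 16 with carry):
  0162
+ 03D1
  ----
  col 0: 2(2) + 1(1) + 0 (carry in) = 3 → 3(3), carry out 0
  col 1: 6(6) + D(13) + 0 (carry in) = 19 → 3(3), carry out 1
  col 2: 1(1) + 3(3) + 1 (carry in) = 5 → 5(5), carry out 0
  col 3: 0(0) + 0(0) + 0 (carry in) = 0 → 0(0), carry out 0
Reading digits MSB→LSB: 0533
Strip leading zeros: 533
= 0x533


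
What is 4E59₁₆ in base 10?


Positional values:
Position 0: 9 × 16^0 = 9 × 1 = 9
Position 1: 5 × 16^1 = 5 × 16 = 80
Position 2: E × 16^2 = 14 × 256 = 3584
Position 3: 4 × 16^3 = 4 × 4096 = 16384
Sum = 9 + 80 + 3584 + 16384
= 20057


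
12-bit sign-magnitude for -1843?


Sign bit: 1 (negative)
Magnitude: 1843 = 11100110011
= 111100110011


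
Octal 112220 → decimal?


Positional values:
Position 0: 0 × 8^0 = 0
Position 1: 2 × 8^1 = 16
Position 2: 2 × 8^2 = 128
Position 3: 2 × 8^3 = 1024
Position 4: 1 × 8^4 = 4096
Position 5: 1 × 8^5 = 32768
Sum = 0 + 16 + 128 + 1024 + 4096 + 32768
= 38032


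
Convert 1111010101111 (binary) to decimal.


Positional values:
Bit 0: 1 × 2^0 = 1
Bit 1: 1 × 2^1 = 2
Bit 2: 1 × 2^2 = 4
Bit 3: 1 × 2^3 = 8
Bit 5: 1 × 2^5 = 32
Bit 7: 1 × 2^7 = 128
Bit 9: 1 × 2^9 = 512
Bit 10: 1 × 2^10 = 1024
Bit 11: 1 × 2^11 = 2048
Bit 12: 1 × 2^12 = 4096
Sum = 1 + 2 + 4 + 8 + 32 + 128 + 512 + 1024 + 2048 + 4096
= 7855


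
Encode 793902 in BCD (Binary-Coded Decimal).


Each digit → 4-bit binary:
  7 → 0111
  9 → 1001
  3 → 0011
  9 → 1001
  0 → 0000
  2 → 0010
= 0111 1001 0011 1001 0000 0010


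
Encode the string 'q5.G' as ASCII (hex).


String: 'q5.G'  (4 characters)
Per-character ASCII lookup:
  'q': lowercase starts at 97: 'q' = 97 + 16 = 113 → 0x71
  '5': digits start at 48: '5' = 48 + 5 = 53 → 0x35
  '.': special character: '.' = 46 → 0x2E
  'G': uppercase starts at 65: 'G' = 65 + 6 = 71 → 0x47
= 0x71 0x35 0x2E 0x47


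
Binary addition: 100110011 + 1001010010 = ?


Align and add column by column (LSB to MSB, carry propagating):
  00100110011
+ 01001010010
  -----------
  col 0: 1 + 0 + 0 (carry in) = 1 → bit 1, carry out 0
  col 1: 1 + 1 + 0 (carry in) = 2 → bit 0, carry out 1
  col 2: 0 + 0 + 1 (carry in) = 1 → bit 1, carry out 0
  col 3: 0 + 0 + 0 (carry in) = 0 → bit 0, carry out 0
  col 4: 1 + 1 + 0 (carry in) = 2 → bit 0, carry out 1
  col 5: 1 + 0 + 1 (carry in) = 2 → bit 0, carry out 1
  col 6: 0 + 1 + 1 (carry in) = 2 → bit 0, carry out 1
  col 7: 0 + 0 + 1 (carry in) = 1 → bit 1, carry out 0
  col 8: 1 + 0 + 0 (carry in) = 1 → bit 1, carry out 0
  col 9: 0 + 1 + 0 (carry in) = 1 → bit 1, carry out 0
  col 10: 0 + 0 + 0 (carry in) = 0 → bit 0, carry out 0
Reading bits MSB→LSB: 01110000101
Strip leading zeros: 1110000101
= 1110000101


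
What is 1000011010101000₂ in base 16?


Group into 4-bit nibbles: 1000011010101000
  1000 = 8
  0110 = 6
  1010 = A
  1000 = 8
= 0x86A8


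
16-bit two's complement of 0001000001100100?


Original: 0001000001100100
Step 1 - Invert all bits: 1110111110011011
Step 2 - Add 1: 1110111110011011 + 1
= 1110111110011100 (represents -4196)


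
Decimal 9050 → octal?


Divide by 8 repeatedly:
9050 ÷ 8 = 1131 remainder 2
1131 ÷ 8 = 141 remainder 3
141 ÷ 8 = 17 remainder 5
17 ÷ 8 = 2 remainder 1
2 ÷ 8 = 0 remainder 2
Reading remainders bottom-up:
= 0o21532


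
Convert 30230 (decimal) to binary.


Divide by 2 repeatedly:
30230 ÷ 2 = 15115 remainder 0
15115 ÷ 2 = 7557 remainder 1
7557 ÷ 2 = 3778 remainder 1
3778 ÷ 2 = 1889 remainder 0
1889 ÷ 2 = 944 remainder 1
944 ÷ 2 = 472 remainder 0
472 ÷ 2 = 236 remainder 0
236 ÷ 2 = 118 remainder 0
118 ÷ 2 = 59 remainder 0
59 ÷ 2 = 29 remainder 1
29 ÷ 2 = 14 remainder 1
14 ÷ 2 = 7 remainder 0
7 ÷ 2 = 3 remainder 1
3 ÷ 2 = 1 remainder 1
1 ÷ 2 = 0 remainder 1
Reading remainders bottom-up:
= 111011000010110


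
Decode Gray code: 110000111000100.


Gray code: 110000111000100
MSB stays the same: 1
Each subsequent bit = prev_binary XOR current_gray:
  B[1] = 1 XOR 1 = 0
  B[2] = 0 XOR 0 = 0
  B[3] = 0 XOR 0 = 0
  B[4] = 0 XOR 0 = 0
  B[5] = 0 XOR 0 = 0
  B[6] = 0 XOR 1 = 1
  B[7] = 1 XOR 1 = 0
  B[8] = 0 XOR 1 = 1
  B[9] = 1 XOR 0 = 1
  B[10] = 1 XOR 0 = 1
  B[11] = 1 XOR 0 = 1
  B[12] = 1 XOR 1 = 0
  B[13] = 0 XOR 0 = 0
  B[14] = 0 XOR 0 = 0
= 100000101111000 (16760 decimal)


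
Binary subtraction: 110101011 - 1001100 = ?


Align and subtract column by column (LSB to MSB, borrowing when needed):
  110101011
- 001001100
  ---------
  col 0: (1 - 0 borrow-in) - 0 → 1 - 0 = 1, borrow out 0
  col 1: (1 - 0 borrow-in) - 0 → 1 - 0 = 1, borrow out 0
  col 2: (0 - 0 borrow-in) - 1 → borrow from next column: (0+2) - 1 = 1, borrow out 1
  col 3: (1 - 1 borrow-in) - 1 → borrow from next column: (0+2) - 1 = 1, borrow out 1
  col 4: (0 - 1 borrow-in) - 0 → borrow from next column: (-1+2) - 0 = 1, borrow out 1
  col 5: (1 - 1 borrow-in) - 0 → 0 - 0 = 0, borrow out 0
  col 6: (0 - 0 borrow-in) - 1 → borrow from next column: (0+2) - 1 = 1, borrow out 1
  col 7: (1 - 1 borrow-in) - 0 → 0 - 0 = 0, borrow out 0
  col 8: (1 - 0 borrow-in) - 0 → 1 - 0 = 1, borrow out 0
Reading bits MSB→LSB: 101011111
Strip leading zeros: 101011111
= 101011111


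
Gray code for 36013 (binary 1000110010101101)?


Binary: 1000110010101101
Gray code: G = B XOR (B >> 1)
B >> 1 = 0100011001010110
1000110010101101 XOR 0100011001010110:
  1 XOR 0 = 1
  0 XOR 1 = 1
  0 XOR 0 = 0
  0 XOR 0 = 0
  1 XOR 0 = 1
  1 XOR 1 = 0
  0 XOR 1 = 1
  0 XOR 0 = 0
  1 XOR 0 = 1
  0 XOR 1 = 1
  1 XOR 0 = 1
  0 XOR 1 = 1
  1 XOR 0 = 1
  1 XOR 1 = 0
  0 XOR 1 = 1
  1 XOR 0 = 1
= 1100101011111011


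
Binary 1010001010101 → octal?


Group into 3-bit groups: 001010001010101
  001 = 1
  010 = 2
  001 = 1
  010 = 2
  101 = 5
= 0o12125


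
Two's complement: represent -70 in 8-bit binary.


Original: 01000110
Step 1 - Invert all bits: 10111001
Step 2 - Add 1: 10111001 + 1
= 10111010 (represents -70)


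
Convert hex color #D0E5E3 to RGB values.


Hex: #D0E5E3
R = D0₁₆ = 208
G = E5₁₆ = 229
B = E3₁₆ = 227
= RGB(208, 229, 227)


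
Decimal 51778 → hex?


Divide by 16 repeatedly:
51778 ÷ 16 = 3236 remainder 2 (2)
3236 ÷ 16 = 202 remainder 4 (4)
202 ÷ 16 = 12 remainder 10 (A)
12 ÷ 16 = 0 remainder 12 (C)
Reading remainders bottom-up:
= 0xCA42


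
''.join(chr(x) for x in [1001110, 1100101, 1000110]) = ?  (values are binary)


Codes (binary): 1001110 1100101 1000110
Per-code ASCII lookup:
  1001110 = 78  (range 65-90: uppercase, 78 - 65 = 13) → 'N'
  1100101 = 101  (range 97-122: lowercase, 101 - 97 = 4) → 'e'
  1000110 = 70  (range 65-90: uppercase, 70 - 65 = 5) → 'F'
= 'NeF'


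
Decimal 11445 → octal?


Divide by 8 repeatedly:
11445 ÷ 8 = 1430 remainder 5
1430 ÷ 8 = 178 remainder 6
178 ÷ 8 = 22 remainder 2
22 ÷ 8 = 2 remainder 6
2 ÷ 8 = 0 remainder 2
Reading remainders bottom-up:
= 0o26265


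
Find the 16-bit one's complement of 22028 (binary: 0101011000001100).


Original: 0101011000001100
Invert all bits:
  bit 0: 0 → 1
  bit 1: 1 → 0
  bit 2: 0 → 1
  bit 3: 1 → 0
  bit 4: 0 → 1
  bit 5: 1 → 0
  bit 6: 1 → 0
  bit 7: 0 → 1
  bit 8: 0 → 1
  bit 9: 0 → 1
  bit 10: 0 → 1
  bit 11: 0 → 1
  bit 12: 1 → 0
  bit 13: 1 → 0
  bit 14: 0 → 1
  bit 15: 0 → 1
= 1010100111110011


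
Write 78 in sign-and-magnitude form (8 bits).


Sign bit: 0 (positive)
Magnitude: 78 = 1001110
= 01001110


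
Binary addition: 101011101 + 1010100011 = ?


Align and add column by column (LSB to MSB, carry propagating):
  00101011101
+ 01010100011
  -----------
  col 0: 1 + 1 + 0 (carry in) = 2 → bit 0, carry out 1
  col 1: 0 + 1 + 1 (carry in) = 2 → bit 0, carry out 1
  col 2: 1 + 0 + 1 (carry in) = 2 → bit 0, carry out 1
  col 3: 1 + 0 + 1 (carry in) = 2 → bit 0, carry out 1
  col 4: 1 + 0 + 1 (carry in) = 2 → bit 0, carry out 1
  col 5: 0 + 1 + 1 (carry in) = 2 → bit 0, carry out 1
  col 6: 1 + 0 + 1 (carry in) = 2 → bit 0, carry out 1
  col 7: 0 + 1 + 1 (carry in) = 2 → bit 0, carry out 1
  col 8: 1 + 0 + 1 (carry in) = 2 → bit 0, carry out 1
  col 9: 0 + 1 + 1 (carry in) = 2 → bit 0, carry out 1
  col 10: 0 + 0 + 1 (carry in) = 1 → bit 1, carry out 0
Reading bits MSB→LSB: 10000000000
Strip leading zeros: 10000000000
= 10000000000


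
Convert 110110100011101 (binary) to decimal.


Positional values:
Bit 0: 1 × 2^0 = 1
Bit 2: 1 × 2^2 = 4
Bit 3: 1 × 2^3 = 8
Bit 4: 1 × 2^4 = 16
Bit 8: 1 × 2^8 = 256
Bit 10: 1 × 2^10 = 1024
Bit 11: 1 × 2^11 = 2048
Bit 13: 1 × 2^13 = 8192
Bit 14: 1 × 2^14 = 16384
Sum = 1 + 4 + 8 + 16 + 256 + 1024 + 2048 + 8192 + 16384
= 27933


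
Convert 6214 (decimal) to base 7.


Divide by 7 repeatedly:
6214 ÷ 7 = 887 remainder 5
887 ÷ 7 = 126 remainder 5
126 ÷ 7 = 18 remainder 0
18 ÷ 7 = 2 remainder 4
2 ÷ 7 = 0 remainder 2
Reading remainders bottom-up:
= 24055


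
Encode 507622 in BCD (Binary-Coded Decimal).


Each digit → 4-bit binary:
  5 → 0101
  0 → 0000
  7 → 0111
  6 → 0110
  2 → 0010
  2 → 0010
= 0101 0000 0111 0110 0010 0010


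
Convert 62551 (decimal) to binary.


Divide by 2 repeatedly:
62551 ÷ 2 = 31275 remainder 1
31275 ÷ 2 = 15637 remainder 1
15637 ÷ 2 = 7818 remainder 1
7818 ÷ 2 = 3909 remainder 0
3909 ÷ 2 = 1954 remainder 1
1954 ÷ 2 = 977 remainder 0
977 ÷ 2 = 488 remainder 1
488 ÷ 2 = 244 remainder 0
244 ÷ 2 = 122 remainder 0
122 ÷ 2 = 61 remainder 0
61 ÷ 2 = 30 remainder 1
30 ÷ 2 = 15 remainder 0
15 ÷ 2 = 7 remainder 1
7 ÷ 2 = 3 remainder 1
3 ÷ 2 = 1 remainder 1
1 ÷ 2 = 0 remainder 1
Reading remainders bottom-up:
= 1111010001010111


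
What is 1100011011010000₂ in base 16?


Group into 4-bit nibbles: 1100011011010000
  1100 = C
  0110 = 6
  1101 = D
  0000 = 0
= 0xC6D0


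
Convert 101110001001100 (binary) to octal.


Group into 3-bit groups: 101110001001100
  101 = 5
  110 = 6
  001 = 1
  001 = 1
  100 = 4
= 0o56114


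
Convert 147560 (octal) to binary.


Each octal digit → 3 binary bits:
  1 = 001
  4 = 100
  7 = 111
  5 = 101
  6 = 110
  0 = 000
Concatenate: 001 100 111 101 110 000
= 001100111101110000


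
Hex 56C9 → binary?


Each hex digit → 4 binary bits:
  5 = 0101
  6 = 0110
  C = 1100
  9 = 1001
Concatenate: 0101 0110 1100 1001
= 0101011011001001


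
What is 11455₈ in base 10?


Positional values:
Position 0: 5 × 8^0 = 5
Position 1: 5 × 8^1 = 40
Position 2: 4 × 8^2 = 256
Position 3: 1 × 8^3 = 512
Position 4: 1 × 8^4 = 4096
Sum = 5 + 40 + 256 + 512 + 4096
= 4909


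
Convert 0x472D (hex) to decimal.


Positional values:
Position 0: D × 16^0 = 13 × 1 = 13
Position 1: 2 × 16^1 = 2 × 16 = 32
Position 2: 7 × 16^2 = 7 × 256 = 1792
Position 3: 4 × 16^3 = 4 × 4096 = 16384
Sum = 13 + 32 + 1792 + 16384
= 18221


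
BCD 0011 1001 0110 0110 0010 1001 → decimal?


Each 4-bit group → digit:
  0011 → 3
  1001 → 9
  0110 → 6
  0110 → 6
  0010 → 2
  1001 → 9
= 396629


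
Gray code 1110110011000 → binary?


Gray code: 1110110011000
MSB stays the same: 1
Each subsequent bit = prev_binary XOR current_gray:
  B[1] = 1 XOR 1 = 0
  B[2] = 0 XOR 1 = 1
  B[3] = 1 XOR 0 = 1
  B[4] = 1 XOR 1 = 0
  B[5] = 0 XOR 1 = 1
  B[6] = 1 XOR 0 = 1
  B[7] = 1 XOR 0 = 1
  B[8] = 1 XOR 1 = 0
  B[9] = 0 XOR 1 = 1
  B[10] = 1 XOR 0 = 1
  B[11] = 1 XOR 0 = 1
  B[12] = 1 XOR 0 = 1
= 1011011101111 (5871 decimal)


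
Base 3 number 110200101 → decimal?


Positional values (base 3):
  1 × 3^0 = 1 × 1 = 1
  0 × 3^1 = 0 × 3 = 0
  1 × 3^2 = 1 × 9 = 9
  0 × 3^3 = 0 × 27 = 0
  0 × 3^4 = 0 × 81 = 0
  2 × 3^5 = 2 × 243 = 486
  0 × 3^6 = 0 × 729 = 0
  1 × 3^7 = 1 × 2187 = 2187
  1 × 3^8 = 1 × 6561 = 6561
Sum = 1 + 0 + 9 + 0 + 0 + 486 + 0 + 2187 + 6561
= 9244


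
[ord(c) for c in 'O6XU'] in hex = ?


String: 'O6XU'  (4 characters)
Per-character ASCII lookup:
  'O': uppercase starts at 65: 'O' = 65 + 14 = 79 → 0x4F
  '6': digits start at 48: '6' = 48 + 6 = 54 → 0x36
  'X': uppercase starts at 65: 'X' = 65 + 23 = 88 → 0x58
  'U': uppercase starts at 65: 'U' = 65 + 20 = 85 → 0x55
= 0x4F 0x36 0x58 0x55


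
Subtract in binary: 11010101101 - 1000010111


Align and subtract column by column (LSB to MSB, borrowing when needed):
  11010101101
- 01000010111
  -----------
  col 0: (1 - 0 borrow-in) - 1 → 1 - 1 = 0, borrow out 0
  col 1: (0 - 0 borrow-in) - 1 → borrow from next column: (0+2) - 1 = 1, borrow out 1
  col 2: (1 - 1 borrow-in) - 1 → borrow from next column: (0+2) - 1 = 1, borrow out 1
  col 3: (1 - 1 borrow-in) - 0 → 0 - 0 = 0, borrow out 0
  col 4: (0 - 0 borrow-in) - 1 → borrow from next column: (0+2) - 1 = 1, borrow out 1
  col 5: (1 - 1 borrow-in) - 0 → 0 - 0 = 0, borrow out 0
  col 6: (0 - 0 borrow-in) - 0 → 0 - 0 = 0, borrow out 0
  col 7: (1 - 0 borrow-in) - 0 → 1 - 0 = 1, borrow out 0
  col 8: (0 - 0 borrow-in) - 0 → 0 - 0 = 0, borrow out 0
  col 9: (1 - 0 borrow-in) - 1 → 1 - 1 = 0, borrow out 0
  col 10: (1 - 0 borrow-in) - 0 → 1 - 0 = 1, borrow out 0
Reading bits MSB→LSB: 10010010110
Strip leading zeros: 10010010110
= 10010010110


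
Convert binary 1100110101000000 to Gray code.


Binary: 1100110101000000
Gray code: G = B XOR (B >> 1)
B >> 1 = 0110011010100000
1100110101000000 XOR 0110011010100000:
  1 XOR 0 = 1
  1 XOR 1 = 0
  0 XOR 1 = 1
  0 XOR 0 = 0
  1 XOR 0 = 1
  1 XOR 1 = 0
  0 XOR 1 = 1
  1 XOR 0 = 1
  0 XOR 1 = 1
  1 XOR 0 = 1
  0 XOR 1 = 1
  0 XOR 0 = 0
  0 XOR 0 = 0
  0 XOR 0 = 0
  0 XOR 0 = 0
  0 XOR 0 = 0
= 1010101111100000


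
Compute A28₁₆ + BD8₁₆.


Align and add column by column (LSB to MSB, each column mod 16 with carry):
  0A28
+ 0BD8
  ----
  col 0: 8(8) + 8(8) + 0 (carry in) = 16 → 0(0), carry out 1
  col 1: 2(2) + D(13) + 1 (carry in) = 16 → 0(0), carry out 1
  col 2: A(10) + B(11) + 1 (carry in) = 22 → 6(6), carry out 1
  col 3: 0(0) + 0(0) + 1 (carry in) = 1 → 1(1), carry out 0
Reading digits MSB→LSB: 1600
Strip leading zeros: 1600
= 0x1600


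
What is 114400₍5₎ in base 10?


Positional values (base 5):
  0 × 5^0 = 0 × 1 = 0
  0 × 5^1 = 0 × 5 = 0
  4 × 5^2 = 4 × 25 = 100
  4 × 5^3 = 4 × 125 = 500
  1 × 5^4 = 1 × 625 = 625
  1 × 5^5 = 1 × 3125 = 3125
Sum = 0 + 0 + 100 + 500 + 625 + 3125
= 4350


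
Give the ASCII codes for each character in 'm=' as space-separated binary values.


String: 'm='  (2 characters)
Per-character ASCII lookup:
  'm': lowercase starts at 97: 'm' = 97 + 12 = 109 → 1101101
  '=': special character: '=' = 61 → 111101
= 1101101 111101


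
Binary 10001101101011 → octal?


Group into 3-bit groups: 010001101101011
  010 = 2
  001 = 1
  101 = 5
  101 = 5
  011 = 3
= 0o21553


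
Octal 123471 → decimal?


Positional values:
Position 0: 1 × 8^0 = 1
Position 1: 7 × 8^1 = 56
Position 2: 4 × 8^2 = 256
Position 3: 3 × 8^3 = 1536
Position 4: 2 × 8^4 = 8192
Position 5: 1 × 8^5 = 32768
Sum = 1 + 56 + 256 + 1536 + 8192 + 32768
= 42809


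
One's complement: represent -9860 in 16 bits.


Original: 0010011010000100
Invert all bits:
  bit 0: 0 → 1
  bit 1: 0 → 1
  bit 2: 1 → 0
  bit 3: 0 → 1
  bit 4: 0 → 1
  bit 5: 1 → 0
  bit 6: 1 → 0
  bit 7: 0 → 1
  bit 8: 1 → 0
  bit 9: 0 → 1
  bit 10: 0 → 1
  bit 11: 0 → 1
  bit 12: 0 → 1
  bit 13: 1 → 0
  bit 14: 0 → 1
  bit 15: 0 → 1
= 1101100101111011


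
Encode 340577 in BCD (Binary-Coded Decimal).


Each digit → 4-bit binary:
  3 → 0011
  4 → 0100
  0 → 0000
  5 → 0101
  7 → 0111
  7 → 0111
= 0011 0100 0000 0101 0111 0111


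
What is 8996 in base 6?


Divide by 6 repeatedly:
8996 ÷ 6 = 1499 remainder 2
1499 ÷ 6 = 249 remainder 5
249 ÷ 6 = 41 remainder 3
41 ÷ 6 = 6 remainder 5
6 ÷ 6 = 1 remainder 0
1 ÷ 6 = 0 remainder 1
Reading remainders bottom-up:
= 105352


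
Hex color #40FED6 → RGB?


Hex: #40FED6
R = 40₁₆ = 64
G = FE₁₆ = 254
B = D6₁₆ = 214
= RGB(64, 254, 214)


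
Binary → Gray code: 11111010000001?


Binary: 11111010000001
Gray code: G = B XOR (B >> 1)
B >> 1 = 01111101000000
11111010000001 XOR 01111101000000:
  1 XOR 0 = 1
  1 XOR 1 = 0
  1 XOR 1 = 0
  1 XOR 1 = 0
  1 XOR 1 = 0
  0 XOR 1 = 1
  1 XOR 0 = 1
  0 XOR 1 = 1
  0 XOR 0 = 0
  0 XOR 0 = 0
  0 XOR 0 = 0
  0 XOR 0 = 0
  0 XOR 0 = 0
  1 XOR 0 = 1
= 10000111000001


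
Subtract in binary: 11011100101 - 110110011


Align and subtract column by column (LSB to MSB, borrowing when needed):
  11011100101
- 00110110011
  -----------
  col 0: (1 - 0 borrow-in) - 1 → 1 - 1 = 0, borrow out 0
  col 1: (0 - 0 borrow-in) - 1 → borrow from next column: (0+2) - 1 = 1, borrow out 1
  col 2: (1 - 1 borrow-in) - 0 → 0 - 0 = 0, borrow out 0
  col 3: (0 - 0 borrow-in) - 0 → 0 - 0 = 0, borrow out 0
  col 4: (0 - 0 borrow-in) - 1 → borrow from next column: (0+2) - 1 = 1, borrow out 1
  col 5: (1 - 1 borrow-in) - 1 → borrow from next column: (0+2) - 1 = 1, borrow out 1
  col 6: (1 - 1 borrow-in) - 0 → 0 - 0 = 0, borrow out 0
  col 7: (1 - 0 borrow-in) - 1 → 1 - 1 = 0, borrow out 0
  col 8: (0 - 0 borrow-in) - 1 → borrow from next column: (0+2) - 1 = 1, borrow out 1
  col 9: (1 - 1 borrow-in) - 0 → 0 - 0 = 0, borrow out 0
  col 10: (1 - 0 borrow-in) - 0 → 1 - 0 = 1, borrow out 0
Reading bits MSB→LSB: 10100110010
Strip leading zeros: 10100110010
= 10100110010


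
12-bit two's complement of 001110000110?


Original: 001110000110
Step 1 - Invert all bits: 110001111001
Step 2 - Add 1: 110001111001 + 1
= 110001111010 (represents -902)


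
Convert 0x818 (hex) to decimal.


Positional values:
Position 0: 8 × 16^0 = 8 × 1 = 8
Position 1: 1 × 16^1 = 1 × 16 = 16
Position 2: 8 × 16^2 = 8 × 256 = 2048
Sum = 8 + 16 + 2048
= 2072


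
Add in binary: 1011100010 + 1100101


Align and add column by column (LSB to MSB, carry propagating):
  01011100010
+ 00001100101
  -----------
  col 0: 0 + 1 + 0 (carry in) = 1 → bit 1, carry out 0
  col 1: 1 + 0 + 0 (carry in) = 1 → bit 1, carry out 0
  col 2: 0 + 1 + 0 (carry in) = 1 → bit 1, carry out 0
  col 3: 0 + 0 + 0 (carry in) = 0 → bit 0, carry out 0
  col 4: 0 + 0 + 0 (carry in) = 0 → bit 0, carry out 0
  col 5: 1 + 1 + 0 (carry in) = 2 → bit 0, carry out 1
  col 6: 1 + 1 + 1 (carry in) = 3 → bit 1, carry out 1
  col 7: 1 + 0 + 1 (carry in) = 2 → bit 0, carry out 1
  col 8: 0 + 0 + 1 (carry in) = 1 → bit 1, carry out 0
  col 9: 1 + 0 + 0 (carry in) = 1 → bit 1, carry out 0
  col 10: 0 + 0 + 0 (carry in) = 0 → bit 0, carry out 0
Reading bits MSB→LSB: 01101000111
Strip leading zeros: 1101000111
= 1101000111


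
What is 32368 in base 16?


Divide by 16 repeatedly:
32368 ÷ 16 = 2023 remainder 0 (0)
2023 ÷ 16 = 126 remainder 7 (7)
126 ÷ 16 = 7 remainder 14 (E)
7 ÷ 16 = 0 remainder 7 (7)
Reading remainders bottom-up:
= 0x7E70


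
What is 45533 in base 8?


Divide by 8 repeatedly:
45533 ÷ 8 = 5691 remainder 5
5691 ÷ 8 = 711 remainder 3
711 ÷ 8 = 88 remainder 7
88 ÷ 8 = 11 remainder 0
11 ÷ 8 = 1 remainder 3
1 ÷ 8 = 0 remainder 1
Reading remainders bottom-up:
= 0o130735


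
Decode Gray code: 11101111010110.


Gray code: 11101111010110
MSB stays the same: 1
Each subsequent bit = prev_binary XOR current_gray:
  B[1] = 1 XOR 1 = 0
  B[2] = 0 XOR 1 = 1
  B[3] = 1 XOR 0 = 1
  B[4] = 1 XOR 1 = 0
  B[5] = 0 XOR 1 = 1
  B[6] = 1 XOR 1 = 0
  B[7] = 0 XOR 1 = 1
  B[8] = 1 XOR 0 = 1
  B[9] = 1 XOR 1 = 0
  B[10] = 0 XOR 0 = 0
  B[11] = 0 XOR 1 = 1
  B[12] = 1 XOR 1 = 0
  B[13] = 0 XOR 0 = 0
= 10110101100100 (11620 decimal)


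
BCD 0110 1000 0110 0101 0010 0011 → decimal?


Each 4-bit group → digit:
  0110 → 6
  1000 → 8
  0110 → 6
  0101 → 5
  0010 → 2
  0011 → 3
= 686523


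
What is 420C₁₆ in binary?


Each hex digit → 4 binary bits:
  4 = 0100
  2 = 0010
  0 = 0000
  C = 1100
Concatenate: 0100 0010 0000 1100
= 0100001000001100


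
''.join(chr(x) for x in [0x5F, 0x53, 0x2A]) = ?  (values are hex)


Codes (hex): 0x5F 0x53 0x2A
Per-code ASCII lookup:
  0x5F = 95  (special character) → '_'
  0x53 = 83  (range 65-90: uppercase, 83 - 65 = 18) → 'S'
  0x2A = 42  (special character) → '*'
= '_S*'


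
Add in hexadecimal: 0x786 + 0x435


Align and add column by column (LSB to MSB, each column mod 16 with carry):
  0786
+ 0435
  ----
  col 0: 6(6) + 5(5) + 0 (carry in) = 11 → B(11), carry out 0
  col 1: 8(8) + 3(3) + 0 (carry in) = 11 → B(11), carry out 0
  col 2: 7(7) + 4(4) + 0 (carry in) = 11 → B(11), carry out 0
  col 3: 0(0) + 0(0) + 0 (carry in) = 0 → 0(0), carry out 0
Reading digits MSB→LSB: 0BBB
Strip leading zeros: BBB
= 0xBBB


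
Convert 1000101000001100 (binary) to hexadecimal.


Group into 4-bit nibbles: 1000101000001100
  1000 = 8
  1010 = A
  0000 = 0
  1100 = C
= 0x8A0C


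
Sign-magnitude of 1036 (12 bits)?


Sign bit: 0 (positive)
Magnitude: 1036 = 10000001100
= 010000001100


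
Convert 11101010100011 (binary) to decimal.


Positional values:
Bit 0: 1 × 2^0 = 1
Bit 1: 1 × 2^1 = 2
Bit 5: 1 × 2^5 = 32
Bit 7: 1 × 2^7 = 128
Bit 9: 1 × 2^9 = 512
Bit 11: 1 × 2^11 = 2048
Bit 12: 1 × 2^12 = 4096
Bit 13: 1 × 2^13 = 8192
Sum = 1 + 2 + 32 + 128 + 512 + 2048 + 4096 + 8192
= 15011


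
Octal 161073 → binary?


Each octal digit → 3 binary bits:
  1 = 001
  6 = 110
  1 = 001
  0 = 000
  7 = 111
  3 = 011
Concatenate: 001 110 001 000 111 011
= 001110001000111011


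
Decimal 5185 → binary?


Divide by 2 repeatedly:
5185 ÷ 2 = 2592 remainder 1
2592 ÷ 2 = 1296 remainder 0
1296 ÷ 2 = 648 remainder 0
648 ÷ 2 = 324 remainder 0
324 ÷ 2 = 162 remainder 0
162 ÷ 2 = 81 remainder 0
81 ÷ 2 = 40 remainder 1
40 ÷ 2 = 20 remainder 0
20 ÷ 2 = 10 remainder 0
10 ÷ 2 = 5 remainder 0
5 ÷ 2 = 2 remainder 1
2 ÷ 2 = 1 remainder 0
1 ÷ 2 = 0 remainder 1
Reading remainders bottom-up:
= 1010001000001


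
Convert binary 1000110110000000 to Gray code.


Binary: 1000110110000000
Gray code: G = B XOR (B >> 1)
B >> 1 = 0100011011000000
1000110110000000 XOR 0100011011000000:
  1 XOR 0 = 1
  0 XOR 1 = 1
  0 XOR 0 = 0
  0 XOR 0 = 0
  1 XOR 0 = 1
  1 XOR 1 = 0
  0 XOR 1 = 1
  1 XOR 0 = 1
  1 XOR 1 = 0
  0 XOR 1 = 1
  0 XOR 0 = 0
  0 XOR 0 = 0
  0 XOR 0 = 0
  0 XOR 0 = 0
  0 XOR 0 = 0
  0 XOR 0 = 0
= 1100101101000000


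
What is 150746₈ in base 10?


Positional values:
Position 0: 6 × 8^0 = 6
Position 1: 4 × 8^1 = 32
Position 2: 7 × 8^2 = 448
Position 3: 0 × 8^3 = 0
Position 4: 5 × 8^4 = 20480
Position 5: 1 × 8^5 = 32768
Sum = 6 + 32 + 448 + 0 + 20480 + 32768
= 53734


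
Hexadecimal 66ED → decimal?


Positional values:
Position 0: D × 16^0 = 13 × 1 = 13
Position 1: E × 16^1 = 14 × 16 = 224
Position 2: 6 × 16^2 = 6 × 256 = 1536
Position 3: 6 × 16^3 = 6 × 4096 = 24576
Sum = 13 + 224 + 1536 + 24576
= 26349


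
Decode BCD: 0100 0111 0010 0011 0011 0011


Each 4-bit group → digit:
  0100 → 4
  0111 → 7
  0010 → 2
  0011 → 3
  0011 → 3
  0011 → 3
= 472333


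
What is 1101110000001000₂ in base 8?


Group into 3-bit groups: 001101110000001000
  001 = 1
  101 = 5
  110 = 6
  000 = 0
  001 = 1
  000 = 0
= 0o156010


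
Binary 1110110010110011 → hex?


Group into 4-bit nibbles: 1110110010110011
  1110 = E
  1100 = C
  1011 = B
  0011 = 3
= 0xECB3


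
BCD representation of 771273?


Each digit → 4-bit binary:
  7 → 0111
  7 → 0111
  1 → 0001
  2 → 0010
  7 → 0111
  3 → 0011
= 0111 0111 0001 0010 0111 0011


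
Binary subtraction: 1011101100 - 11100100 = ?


Align and subtract column by column (LSB to MSB, borrowing when needed):
  1011101100
- 0011100100
  ----------
  col 0: (0 - 0 borrow-in) - 0 → 0 - 0 = 0, borrow out 0
  col 1: (0 - 0 borrow-in) - 0 → 0 - 0 = 0, borrow out 0
  col 2: (1 - 0 borrow-in) - 1 → 1 - 1 = 0, borrow out 0
  col 3: (1 - 0 borrow-in) - 0 → 1 - 0 = 1, borrow out 0
  col 4: (0 - 0 borrow-in) - 0 → 0 - 0 = 0, borrow out 0
  col 5: (1 - 0 borrow-in) - 1 → 1 - 1 = 0, borrow out 0
  col 6: (1 - 0 borrow-in) - 1 → 1 - 1 = 0, borrow out 0
  col 7: (1 - 0 borrow-in) - 1 → 1 - 1 = 0, borrow out 0
  col 8: (0 - 0 borrow-in) - 0 → 0 - 0 = 0, borrow out 0
  col 9: (1 - 0 borrow-in) - 0 → 1 - 0 = 1, borrow out 0
Reading bits MSB→LSB: 1000001000
Strip leading zeros: 1000001000
= 1000001000


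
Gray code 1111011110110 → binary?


Gray code: 1111011110110
MSB stays the same: 1
Each subsequent bit = prev_binary XOR current_gray:
  B[1] = 1 XOR 1 = 0
  B[2] = 0 XOR 1 = 1
  B[3] = 1 XOR 1 = 0
  B[4] = 0 XOR 0 = 0
  B[5] = 0 XOR 1 = 1
  B[6] = 1 XOR 1 = 0
  B[7] = 0 XOR 1 = 1
  B[8] = 1 XOR 1 = 0
  B[9] = 0 XOR 0 = 0
  B[10] = 0 XOR 1 = 1
  B[11] = 1 XOR 1 = 0
  B[12] = 0 XOR 0 = 0
= 1010010100100 (5284 decimal)


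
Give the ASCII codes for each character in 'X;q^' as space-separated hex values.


String: 'X;q^'  (4 characters)
Per-character ASCII lookup:
  'X': uppercase starts at 65: 'X' = 65 + 23 = 88 → 0x58
  ';': special character: ';' = 59 → 0x3B
  'q': lowercase starts at 97: 'q' = 97 + 16 = 113 → 0x71
  '^': special character: '^' = 94 → 0x5E
= 0x58 0x3B 0x71 0x5E


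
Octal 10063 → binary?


Each octal digit → 3 binary bits:
  1 = 001
  0 = 000
  0 = 000
  6 = 110
  3 = 011
Concatenate: 001 000 000 110 011
= 001000000110011


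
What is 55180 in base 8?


Divide by 8 repeatedly:
55180 ÷ 8 = 6897 remainder 4
6897 ÷ 8 = 862 remainder 1
862 ÷ 8 = 107 remainder 6
107 ÷ 8 = 13 remainder 3
13 ÷ 8 = 1 remainder 5
1 ÷ 8 = 0 remainder 1
Reading remainders bottom-up:
= 0o153614


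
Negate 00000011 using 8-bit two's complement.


Original: 00000011
Step 1 - Invert all bits: 11111100
Step 2 - Add 1: 11111100 + 1
= 11111101 (represents -3)


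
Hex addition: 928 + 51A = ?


Align and add column by column (LSB to MSB, each column mod 16 with carry):
  0928
+ 051A
  ----
  col 0: 8(8) + A(10) + 0 (carry in) = 18 → 2(2), carry out 1
  col 1: 2(2) + 1(1) + 1 (carry in) = 4 → 4(4), carry out 0
  col 2: 9(9) + 5(5) + 0 (carry in) = 14 → E(14), carry out 0
  col 3: 0(0) + 0(0) + 0 (carry in) = 0 → 0(0), carry out 0
Reading digits MSB→LSB: 0E42
Strip leading zeros: E42
= 0xE42


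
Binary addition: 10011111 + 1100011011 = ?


Align and add column by column (LSB to MSB, carry propagating):
  00010011111
+ 01100011011
  -----------
  col 0: 1 + 1 + 0 (carry in) = 2 → bit 0, carry out 1
  col 1: 1 + 1 + 1 (carry in) = 3 → bit 1, carry out 1
  col 2: 1 + 0 + 1 (carry in) = 2 → bit 0, carry out 1
  col 3: 1 + 1 + 1 (carry in) = 3 → bit 1, carry out 1
  col 4: 1 + 1 + 1 (carry in) = 3 → bit 1, carry out 1
  col 5: 0 + 0 + 1 (carry in) = 1 → bit 1, carry out 0
  col 6: 0 + 0 + 0 (carry in) = 0 → bit 0, carry out 0
  col 7: 1 + 0 + 0 (carry in) = 1 → bit 1, carry out 0
  col 8: 0 + 1 + 0 (carry in) = 1 → bit 1, carry out 0
  col 9: 0 + 1 + 0 (carry in) = 1 → bit 1, carry out 0
  col 10: 0 + 0 + 0 (carry in) = 0 → bit 0, carry out 0
Reading bits MSB→LSB: 01110111010
Strip leading zeros: 1110111010
= 1110111010


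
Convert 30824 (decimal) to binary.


Divide by 2 repeatedly:
30824 ÷ 2 = 15412 remainder 0
15412 ÷ 2 = 7706 remainder 0
7706 ÷ 2 = 3853 remainder 0
3853 ÷ 2 = 1926 remainder 1
1926 ÷ 2 = 963 remainder 0
963 ÷ 2 = 481 remainder 1
481 ÷ 2 = 240 remainder 1
240 ÷ 2 = 120 remainder 0
120 ÷ 2 = 60 remainder 0
60 ÷ 2 = 30 remainder 0
30 ÷ 2 = 15 remainder 0
15 ÷ 2 = 7 remainder 1
7 ÷ 2 = 3 remainder 1
3 ÷ 2 = 1 remainder 1
1 ÷ 2 = 0 remainder 1
Reading remainders bottom-up:
= 111100001101000


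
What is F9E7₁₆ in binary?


Each hex digit → 4 binary bits:
  F = 1111
  9 = 1001
  E = 1110
  7 = 0111
Concatenate: 1111 1001 1110 0111
= 1111100111100111


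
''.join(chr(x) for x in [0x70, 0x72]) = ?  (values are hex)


Codes (hex): 0x70 0x72
Per-code ASCII lookup:
  0x70 = 112  (range 97-122: lowercase, 112 - 97 = 15) → 'p'
  0x72 = 114  (range 97-122: lowercase, 114 - 97 = 17) → 'r'
= 'pr'


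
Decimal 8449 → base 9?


Divide by 9 repeatedly:
8449 ÷ 9 = 938 remainder 7
938 ÷ 9 = 104 remainder 2
104 ÷ 9 = 11 remainder 5
11 ÷ 9 = 1 remainder 2
1 ÷ 9 = 0 remainder 1
Reading remainders bottom-up:
= 12527


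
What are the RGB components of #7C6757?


Hex: #7C6757
R = 7C₁₆ = 124
G = 67₁₆ = 103
B = 57₁₆ = 87
= RGB(124, 103, 87)


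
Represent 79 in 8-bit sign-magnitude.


Sign bit: 0 (positive)
Magnitude: 79 = 1001111
= 01001111


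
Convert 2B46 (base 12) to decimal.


Positional values (base 12):
  6 × 12^0 = 6 × 1 = 6
  4 × 12^1 = 4 × 12 = 48
  B × 12^2 = 11 × 144 = 1584
  2 × 12^3 = 2 × 1728 = 3456
Sum = 6 + 48 + 1584 + 3456
= 5094


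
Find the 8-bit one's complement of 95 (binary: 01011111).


Original: 01011111
Invert all bits:
  bit 0: 0 → 1
  bit 1: 1 → 0
  bit 2: 0 → 1
  bit 3: 1 → 0
  bit 4: 1 → 0
  bit 5: 1 → 0
  bit 6: 1 → 0
  bit 7: 1 → 0
= 10100000


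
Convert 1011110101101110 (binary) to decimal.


Positional values:
Bit 1: 1 × 2^1 = 2
Bit 2: 1 × 2^2 = 4
Bit 3: 1 × 2^3 = 8
Bit 5: 1 × 2^5 = 32
Bit 6: 1 × 2^6 = 64
Bit 8: 1 × 2^8 = 256
Bit 10: 1 × 2^10 = 1024
Bit 11: 1 × 2^11 = 2048
Bit 12: 1 × 2^12 = 4096
Bit 13: 1 × 2^13 = 8192
Bit 15: 1 × 2^15 = 32768
Sum = 2 + 4 + 8 + 32 + 64 + 256 + 1024 + 2048 + 4096 + 8192 + 32768
= 48494


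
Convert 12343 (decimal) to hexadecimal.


Divide by 16 repeatedly:
12343 ÷ 16 = 771 remainder 7 (7)
771 ÷ 16 = 48 remainder 3 (3)
48 ÷ 16 = 3 remainder 0 (0)
3 ÷ 16 = 0 remainder 3 (3)
Reading remainders bottom-up:
= 0x3037


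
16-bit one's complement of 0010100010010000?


Original: 0010100010010000
Invert all bits:
  bit 0: 0 → 1
  bit 1: 0 → 1
  bit 2: 1 → 0
  bit 3: 0 → 1
  bit 4: 1 → 0
  bit 5: 0 → 1
  bit 6: 0 → 1
  bit 7: 0 → 1
  bit 8: 1 → 0
  bit 9: 0 → 1
  bit 10: 0 → 1
  bit 11: 1 → 0
  bit 12: 0 → 1
  bit 13: 0 → 1
  bit 14: 0 → 1
  bit 15: 0 → 1
= 1101011101101111


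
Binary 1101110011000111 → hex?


Group into 4-bit nibbles: 1101110011000111
  1101 = D
  1100 = C
  1100 = C
  0111 = 7
= 0xDCC7


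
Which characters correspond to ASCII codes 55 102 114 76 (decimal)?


Codes (decimal): 55 102 114 76
Per-code ASCII lookup:
  55  (range 48-57: digits, 55 - 48 = 7) → '7'
  102  (range 97-122: lowercase, 102 - 97 = 5) → 'f'
  114  (range 97-122: lowercase, 114 - 97 = 17) → 'r'
  76  (range 65-90: uppercase, 76 - 65 = 11) → 'L'
= '7frL'


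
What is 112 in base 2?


Divide by 2 repeatedly:
112 ÷ 2 = 56 remainder 0
56 ÷ 2 = 28 remainder 0
28 ÷ 2 = 14 remainder 0
14 ÷ 2 = 7 remainder 0
7 ÷ 2 = 3 remainder 1
3 ÷ 2 = 1 remainder 1
1 ÷ 2 = 0 remainder 1
Reading remainders bottom-up:
= 1110000


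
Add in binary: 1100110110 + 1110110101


Align and add column by column (LSB to MSB, carry propagating):
  01100110110
+ 01110110101
  -----------
  col 0: 0 + 1 + 0 (carry in) = 1 → bit 1, carry out 0
  col 1: 1 + 0 + 0 (carry in) = 1 → bit 1, carry out 0
  col 2: 1 + 1 + 0 (carry in) = 2 → bit 0, carry out 1
  col 3: 0 + 0 + 1 (carry in) = 1 → bit 1, carry out 0
  col 4: 1 + 1 + 0 (carry in) = 2 → bit 0, carry out 1
  col 5: 1 + 1 + 1 (carry in) = 3 → bit 1, carry out 1
  col 6: 0 + 0 + 1 (carry in) = 1 → bit 1, carry out 0
  col 7: 0 + 1 + 0 (carry in) = 1 → bit 1, carry out 0
  col 8: 1 + 1 + 0 (carry in) = 2 → bit 0, carry out 1
  col 9: 1 + 1 + 1 (carry in) = 3 → bit 1, carry out 1
  col 10: 0 + 0 + 1 (carry in) = 1 → bit 1, carry out 0
Reading bits MSB→LSB: 11011101011
Strip leading zeros: 11011101011
= 11011101011


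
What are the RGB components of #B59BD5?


Hex: #B59BD5
R = B5₁₆ = 181
G = 9B₁₆ = 155
B = D5₁₆ = 213
= RGB(181, 155, 213)


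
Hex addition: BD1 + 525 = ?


Align and add column by column (LSB to MSB, each column mod 16 with carry):
  0BD1
+ 0525
  ----
  col 0: 1(1) + 5(5) + 0 (carry in) = 6 → 6(6), carry out 0
  col 1: D(13) + 2(2) + 0 (carry in) = 15 → F(15), carry out 0
  col 2: B(11) + 5(5) + 0 (carry in) = 16 → 0(0), carry out 1
  col 3: 0(0) + 0(0) + 1 (carry in) = 1 → 1(1), carry out 0
Reading digits MSB→LSB: 10F6
Strip leading zeros: 10F6
= 0x10F6


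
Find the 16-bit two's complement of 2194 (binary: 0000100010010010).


Original: 0000100010010010
Step 1 - Invert all bits: 1111011101101101
Step 2 - Add 1: 1111011101101101 + 1
= 1111011101101110 (represents -2194)


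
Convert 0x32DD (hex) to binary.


Each hex digit → 4 binary bits:
  3 = 0011
  2 = 0010
  D = 1101
  D = 1101
Concatenate: 0011 0010 1101 1101
= 0011001011011101


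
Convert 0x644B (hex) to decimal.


Positional values:
Position 0: B × 16^0 = 11 × 1 = 11
Position 1: 4 × 16^1 = 4 × 16 = 64
Position 2: 4 × 16^2 = 4 × 256 = 1024
Position 3: 6 × 16^3 = 6 × 4096 = 24576
Sum = 11 + 64 + 1024 + 24576
= 25675


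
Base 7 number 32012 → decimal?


Positional values (base 7):
  2 × 7^0 = 2 × 1 = 2
  1 × 7^1 = 1 × 7 = 7
  0 × 7^2 = 0 × 49 = 0
  2 × 7^3 = 2 × 343 = 686
  3 × 7^4 = 3 × 2401 = 7203
Sum = 2 + 7 + 0 + 686 + 7203
= 7898


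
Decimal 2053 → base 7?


Divide by 7 repeatedly:
2053 ÷ 7 = 293 remainder 2
293 ÷ 7 = 41 remainder 6
41 ÷ 7 = 5 remainder 6
5 ÷ 7 = 0 remainder 5
Reading remainders bottom-up:
= 5662


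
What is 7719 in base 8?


Divide by 8 repeatedly:
7719 ÷ 8 = 964 remainder 7
964 ÷ 8 = 120 remainder 4
120 ÷ 8 = 15 remainder 0
15 ÷ 8 = 1 remainder 7
1 ÷ 8 = 0 remainder 1
Reading remainders bottom-up:
= 0o17047


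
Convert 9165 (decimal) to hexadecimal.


Divide by 16 repeatedly:
9165 ÷ 16 = 572 remainder 13 (D)
572 ÷ 16 = 35 remainder 12 (C)
35 ÷ 16 = 2 remainder 3 (3)
2 ÷ 16 = 0 remainder 2 (2)
Reading remainders bottom-up:
= 0x23CD


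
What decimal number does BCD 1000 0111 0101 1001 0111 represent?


Each 4-bit group → digit:
  1000 → 8
  0111 → 7
  0101 → 5
  1001 → 9
  0111 → 7
= 87597
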